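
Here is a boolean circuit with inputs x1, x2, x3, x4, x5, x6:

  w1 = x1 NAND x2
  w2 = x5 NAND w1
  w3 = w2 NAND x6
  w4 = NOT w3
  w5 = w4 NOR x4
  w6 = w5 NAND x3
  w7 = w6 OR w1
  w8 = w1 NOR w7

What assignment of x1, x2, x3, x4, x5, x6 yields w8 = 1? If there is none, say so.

x1=1, x2=1, x3=1, x4=0, x5=0, x6=0

w8 = w1 NOR w7 must be 1, so both w1 = 0 and w7 = 0.
w1 = x1 NAND x2 must be 0, so both x1 = 1 and x2 = 1.
w7 = w6 OR w1 must be 0, so both w6 = 0 and w1 = 0.
Check with x1=1, x2=1, x3=1, x4=0, x5=0, x6=0:
w1 = x1 NAND x2 = 1 NAND 1 = 0
w2 = x5 NAND w1 = 0 NAND 0 = 1
w3 = w2 NAND x6 = 1 NAND 0 = 1
w4 = NOT w3 = NOT 1 = 0
w5 = w4 NOR x4 = 0 NOR 0 = 1
w6 = w5 NAND x3 = 1 NAND 1 = 0
w7 = w6 OR w1 = 0 OR 0 = 0
w8 = w1 NOR w7 = 0 NOR 0 = 1
So w8 = 1 as required.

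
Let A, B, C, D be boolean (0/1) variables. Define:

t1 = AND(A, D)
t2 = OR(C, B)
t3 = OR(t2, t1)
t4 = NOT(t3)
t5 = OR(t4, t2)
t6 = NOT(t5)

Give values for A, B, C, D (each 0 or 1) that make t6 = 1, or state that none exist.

t6 = NOT(t5) must be 1, so t5 = 0.
Check with A=1 B=0 C=0 D=1:
t1 = AND(A, D) = AND(1, 1) = 1
t2 = OR(C, B) = OR(0, 0) = 0
t3 = OR(t2, t1) = OR(0, 1) = 1
t4 = NOT(t3) = NOT 1 = 0
t5 = OR(t4, t2) = OR(0, 0) = 0
t6 = NOT(t5) = NOT 0 = 1
So t6 = 1 as required.

A=1 B=0 C=0 D=1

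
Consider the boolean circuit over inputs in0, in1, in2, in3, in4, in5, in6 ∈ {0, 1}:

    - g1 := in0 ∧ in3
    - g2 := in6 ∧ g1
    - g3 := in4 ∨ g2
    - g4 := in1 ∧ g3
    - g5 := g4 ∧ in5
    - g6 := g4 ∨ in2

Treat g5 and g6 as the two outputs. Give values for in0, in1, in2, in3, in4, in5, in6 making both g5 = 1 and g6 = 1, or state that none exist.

in0=1, in1=1, in2=1, in3=1, in4=1, in5=1, in6=1

Check with in0=1, in1=1, in2=1, in3=1, in4=1, in5=1, in6=1:
g1 = in0 ∧ in3 = 1 ∧ 1 = 1
g2 = in6 ∧ g1 = 1 ∧ 1 = 1
g3 = in4 ∨ g2 = 1 ∨ 1 = 1
g4 = in1 ∧ g3 = 1 ∧ 1 = 1
g5 = g4 ∧ in5 = 1 ∧ 1 = 1
g6 = g4 ∨ in2 = 1 ∨ 1 = 1
So g5 = 1 and g6 = 1.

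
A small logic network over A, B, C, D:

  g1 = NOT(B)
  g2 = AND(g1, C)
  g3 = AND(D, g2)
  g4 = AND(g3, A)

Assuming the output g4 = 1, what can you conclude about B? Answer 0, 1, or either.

0

g4 = AND(g3, A) must be 1, so both g3 = 1 and A = 1.
Every assignment with g4 = 1 has B = 0; there are 1 such assignment(s).
  A=1, B=0, C=1, D=1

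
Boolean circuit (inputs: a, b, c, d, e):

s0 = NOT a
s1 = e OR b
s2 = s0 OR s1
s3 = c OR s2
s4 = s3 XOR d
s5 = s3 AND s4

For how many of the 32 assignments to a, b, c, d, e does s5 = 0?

s5 = s3 AND s4 must be 0, so at least one of s3, s4 is 0.
Enumerating the 32 input combinations, 17 give s5 = 0 and 15 give s5 = 1.

17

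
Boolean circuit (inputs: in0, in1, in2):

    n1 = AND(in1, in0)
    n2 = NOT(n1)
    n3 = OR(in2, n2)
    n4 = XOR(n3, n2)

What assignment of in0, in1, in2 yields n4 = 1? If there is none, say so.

in0=1, in1=1, in2=1

n4 = XOR(n3, n2) must be 1, so n3 and n2 differ.
Check with in0=1, in1=1, in2=1:
n1 = AND(in1, in0) = AND(1, 1) = 1
n2 = NOT(n1) = NOT 1 = 0
n3 = OR(in2, n2) = OR(1, 0) = 1
n4 = XOR(n3, n2) = XOR(1, 0) = 1
So n4 = 1 as required.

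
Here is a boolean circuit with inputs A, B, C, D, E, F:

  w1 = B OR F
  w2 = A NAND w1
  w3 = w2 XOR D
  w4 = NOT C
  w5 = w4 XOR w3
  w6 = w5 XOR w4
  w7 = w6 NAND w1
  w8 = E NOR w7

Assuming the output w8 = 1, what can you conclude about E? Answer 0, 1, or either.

0

w8 = E NOR w7 must be 1, so both E = 0 and w7 = 0.
Every assignment with w8 = 1 has E = 0; there are 12 such assignment(s).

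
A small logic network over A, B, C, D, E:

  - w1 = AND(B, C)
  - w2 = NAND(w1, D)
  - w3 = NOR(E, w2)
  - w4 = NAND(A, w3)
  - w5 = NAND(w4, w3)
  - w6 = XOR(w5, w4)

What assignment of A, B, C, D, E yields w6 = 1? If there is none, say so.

w6 = XOR(w5, w4) must be 1, so w5 and w4 differ.
Check with A=0 B=1 C=1 D=1 E=0:
w1 = AND(B, C) = AND(1, 1) = 1
w2 = NAND(w1, D) = NAND(1, 1) = 0
w3 = NOR(E, w2) = NOR(0, 0) = 1
w4 = NAND(A, w3) = NAND(0, 1) = 1
w5 = NAND(w4, w3) = NAND(1, 1) = 0
w6 = XOR(w5, w4) = XOR(0, 1) = 1
So w6 = 1 as required.

A=0 B=1 C=1 D=1 E=0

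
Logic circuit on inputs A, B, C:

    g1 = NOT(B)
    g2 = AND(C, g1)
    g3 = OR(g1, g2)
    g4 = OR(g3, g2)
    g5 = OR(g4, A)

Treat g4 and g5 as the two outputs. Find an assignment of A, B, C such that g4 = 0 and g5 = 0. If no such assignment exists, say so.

Check with A=0, B=1, C=1:
g1 = NOT(B) = NOT 1 = 0
g2 = AND(C, g1) = AND(1, 0) = 0
g3 = OR(g1, g2) = OR(0, 0) = 0
g4 = OR(g3, g2) = OR(0, 0) = 0
g5 = OR(g4, A) = OR(0, 0) = 0
So g4 = 0 and g5 = 0.

A=0, B=1, C=1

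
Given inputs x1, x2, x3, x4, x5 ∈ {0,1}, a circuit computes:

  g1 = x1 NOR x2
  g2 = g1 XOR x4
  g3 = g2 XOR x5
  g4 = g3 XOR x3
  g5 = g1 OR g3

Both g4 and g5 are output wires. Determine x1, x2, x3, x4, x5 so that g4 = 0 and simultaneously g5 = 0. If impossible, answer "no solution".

x1=0 x2=1 x3=0 x4=0 x5=0

Check with x1=0 x2=1 x3=0 x4=0 x5=0:
g1 = x1 NOR x2 = 0 NOR 1 = 0
g2 = g1 XOR x4 = 0 XOR 0 = 0
g3 = g2 XOR x5 = 0 XOR 0 = 0
g4 = g3 XOR x3 = 0 XOR 0 = 0
g5 = g1 OR g3 = 0 OR 0 = 0
So g4 = 0 and g5 = 0.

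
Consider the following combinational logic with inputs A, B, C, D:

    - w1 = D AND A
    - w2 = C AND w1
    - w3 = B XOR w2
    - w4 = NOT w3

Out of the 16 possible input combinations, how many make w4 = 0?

8

w4 = NOT w3 must be 0, so w3 = 1.
w3 = B XOR w2 must be 1, so B and w2 differ.
Enumerating the 16 input combinations, 8 give w4 = 0 and 8 give w4 = 1.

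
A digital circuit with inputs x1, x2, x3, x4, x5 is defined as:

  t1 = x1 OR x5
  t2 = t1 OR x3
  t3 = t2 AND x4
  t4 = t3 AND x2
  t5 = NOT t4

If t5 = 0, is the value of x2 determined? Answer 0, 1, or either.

1

t5 = NOT t4 must be 0, so t4 = 1.
t4 = t3 AND x2 must be 1, so both t3 = 1 and x2 = 1.
t3 = t2 AND x4 must be 1, so both t2 = 1 and x4 = 1.
Every assignment with t5 = 0 has x2 = 1; there are 7 such assignment(s).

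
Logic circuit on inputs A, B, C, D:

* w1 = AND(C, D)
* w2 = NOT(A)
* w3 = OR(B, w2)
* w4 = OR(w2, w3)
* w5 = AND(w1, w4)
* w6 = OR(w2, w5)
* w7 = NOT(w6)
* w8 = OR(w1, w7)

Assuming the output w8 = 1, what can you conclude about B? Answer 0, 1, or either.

either

Both values of B occur among assignments with w8 = 1:
  B=0: A=0, B=0, C=1, D=1
  B=1: A=0, B=1, C=1, D=1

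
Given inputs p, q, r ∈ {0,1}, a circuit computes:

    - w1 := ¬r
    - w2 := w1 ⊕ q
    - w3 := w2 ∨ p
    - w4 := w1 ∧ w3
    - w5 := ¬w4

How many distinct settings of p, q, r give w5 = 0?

w5 = ¬w4 must be 0, so w4 = 1.
w4 = w1 ∧ w3 must be 1, so both w1 = 1 and w3 = 1.
w1 = ¬r must be 1, so r = 0.
Satisfying assignments:
  p=0, q=0, r=0
  p=1, q=0, r=0
  p=1, q=1, r=0

3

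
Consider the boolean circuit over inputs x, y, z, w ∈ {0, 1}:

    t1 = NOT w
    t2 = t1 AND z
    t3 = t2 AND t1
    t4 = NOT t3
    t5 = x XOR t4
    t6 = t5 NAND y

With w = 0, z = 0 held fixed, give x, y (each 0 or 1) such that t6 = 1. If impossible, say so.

t6 = t5 NAND y must be 1, so at least one of t5, y is 0.
Check with w = 0, z = 0 and x=0, y=0:
t1 = NOT w = NOT 0 = 1
t2 = t1 AND z = 1 AND 0 = 0
t3 = t2 AND t1 = 0 AND 1 = 0
t4 = NOT t3 = NOT 0 = 1
t5 = x XOR t4 = 0 XOR 1 = 1
t6 = t5 NAND y = 1 NAND 0 = 1
So t6 = 1.

x=0 y=0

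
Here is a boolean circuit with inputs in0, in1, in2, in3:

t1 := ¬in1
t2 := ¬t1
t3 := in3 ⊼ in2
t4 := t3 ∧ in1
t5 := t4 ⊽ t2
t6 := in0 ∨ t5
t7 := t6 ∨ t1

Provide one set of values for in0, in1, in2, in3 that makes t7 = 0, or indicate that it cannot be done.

t7 = t6 ∨ t1 must be 0, so both t6 = 0 and t1 = 0.
t6 = in0 ∨ t5 must be 0, so both in0 = 0 and t5 = 0.
Check with in0=0 in1=1 in2=0 in3=0:
t1 = ¬in1 = ¬1 = 0
t2 = ¬t1 = ¬0 = 1
t3 = in3 ⊼ in2 = 0 ⊼ 0 = 1
t4 = t3 ∧ in1 = 1 ∧ 1 = 1
t5 = t4 ⊽ t2 = 1 ⊽ 1 = 0
t6 = in0 ∨ t5 = 0 ∨ 0 = 0
t7 = t6 ∨ t1 = 0 ∨ 0 = 0
So t7 = 0 as required.

in0=0 in1=1 in2=0 in3=0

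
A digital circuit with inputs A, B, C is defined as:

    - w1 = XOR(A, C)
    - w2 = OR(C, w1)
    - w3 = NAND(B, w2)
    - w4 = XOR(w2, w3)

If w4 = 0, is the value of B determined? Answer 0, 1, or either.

0

w4 = XOR(w2, w3) must be 0, so w2 and w3 are equal.
Every assignment with w4 = 0 has B = 0; there are 3 such assignment(s).
  A=0, B=0, C=1
  A=1, B=0, C=0
  A=1, B=0, C=1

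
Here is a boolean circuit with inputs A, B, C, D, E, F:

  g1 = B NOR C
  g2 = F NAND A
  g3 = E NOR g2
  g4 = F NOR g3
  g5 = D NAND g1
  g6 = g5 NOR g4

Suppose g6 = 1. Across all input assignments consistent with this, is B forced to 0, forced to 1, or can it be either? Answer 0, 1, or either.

0

g6 = g5 NOR g4 must be 1, so both g5 = 0 and g4 = 0.
g5 = D NAND g1 must be 0, so both D = 1 and g1 = 1.
Every assignment with g6 = 1 has B = 0; there are 4 such assignment(s).
  A=0, B=0, C=0, D=1, E=0, F=1
  A=0, B=0, C=0, D=1, E=1, F=1
  A=1, B=0, C=0, D=1, E=0, F=1
  A=1, B=0, C=0, D=1, E=1, F=1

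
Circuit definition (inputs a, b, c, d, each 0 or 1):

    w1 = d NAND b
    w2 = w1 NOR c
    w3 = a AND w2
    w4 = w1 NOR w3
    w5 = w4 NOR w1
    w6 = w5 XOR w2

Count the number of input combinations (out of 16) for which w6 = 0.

w6 = w5 XOR w2 must be 0, so w5 and w2 are equal.
Enumerating the 16 input combinations, 15 give w6 = 0 and 1 give w6 = 1.

15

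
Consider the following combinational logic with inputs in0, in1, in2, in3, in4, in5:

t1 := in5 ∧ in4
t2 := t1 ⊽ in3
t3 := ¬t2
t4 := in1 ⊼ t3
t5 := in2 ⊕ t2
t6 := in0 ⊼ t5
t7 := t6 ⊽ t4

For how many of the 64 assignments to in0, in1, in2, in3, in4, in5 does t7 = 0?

t7 = t6 ⊽ t4 must be 0, so at least one of t6, t4 is 1.
Enumerating the 64 input combinations, 59 give t7 = 0 and 5 give t7 = 1.

59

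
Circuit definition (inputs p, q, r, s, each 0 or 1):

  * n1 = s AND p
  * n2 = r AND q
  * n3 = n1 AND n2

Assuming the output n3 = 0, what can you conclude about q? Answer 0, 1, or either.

either

Both values of q occur among assignments with n3 = 0:
  q=0: p=0, q=0, r=0, s=0
  q=1: p=0, q=1, r=0, s=0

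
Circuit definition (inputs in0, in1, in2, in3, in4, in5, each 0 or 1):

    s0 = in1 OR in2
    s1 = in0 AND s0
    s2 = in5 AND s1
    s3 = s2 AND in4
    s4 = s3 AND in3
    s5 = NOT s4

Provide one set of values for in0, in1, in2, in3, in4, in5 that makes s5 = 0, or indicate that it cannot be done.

in0=1, in1=0, in2=1, in3=1, in4=1, in5=1

s5 = NOT s4 must be 0, so s4 = 1.
s4 = s3 AND in3 must be 1, so both s3 = 1 and in3 = 1.
s3 = s2 AND in4 must be 1, so both s2 = 1 and in4 = 1.
Check with in0=1, in1=0, in2=1, in3=1, in4=1, in5=1:
s0 = in1 OR in2 = 0 OR 1 = 1
s1 = in0 AND s0 = 1 AND 1 = 1
s2 = in5 AND s1 = 1 AND 1 = 1
s3 = s2 AND in4 = 1 AND 1 = 1
s4 = s3 AND in3 = 1 AND 1 = 1
s5 = NOT s4 = NOT 1 = 0
So s5 = 0 as required.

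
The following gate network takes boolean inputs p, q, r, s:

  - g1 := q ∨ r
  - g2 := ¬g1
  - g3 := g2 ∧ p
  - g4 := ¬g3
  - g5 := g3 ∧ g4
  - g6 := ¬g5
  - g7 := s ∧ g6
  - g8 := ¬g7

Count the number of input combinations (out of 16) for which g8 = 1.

g8 = ¬g7 must be 1, so g7 = 0.
Enumerating the 16 input combinations, 8 give g8 = 1 and 8 give g8 = 0.

8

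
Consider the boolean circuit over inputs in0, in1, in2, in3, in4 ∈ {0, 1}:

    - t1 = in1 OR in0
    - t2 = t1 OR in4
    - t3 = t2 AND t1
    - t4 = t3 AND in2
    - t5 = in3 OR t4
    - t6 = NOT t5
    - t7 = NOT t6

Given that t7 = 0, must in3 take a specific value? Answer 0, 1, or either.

t7 = NOT t6 must be 0, so t6 = 1.
Every assignment with t7 = 0 has in3 = 0; there are 10 such assignment(s).

0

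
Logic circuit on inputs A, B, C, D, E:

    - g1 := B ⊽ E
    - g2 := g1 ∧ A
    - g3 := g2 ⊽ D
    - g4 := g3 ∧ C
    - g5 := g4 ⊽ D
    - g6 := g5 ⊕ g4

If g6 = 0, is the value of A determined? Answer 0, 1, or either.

either

Both values of A occur among assignments with g6 = 0:
  A=0: A=0, B=0, C=0, D=1, E=0
  A=1: A=1, B=0, C=0, D=1, E=0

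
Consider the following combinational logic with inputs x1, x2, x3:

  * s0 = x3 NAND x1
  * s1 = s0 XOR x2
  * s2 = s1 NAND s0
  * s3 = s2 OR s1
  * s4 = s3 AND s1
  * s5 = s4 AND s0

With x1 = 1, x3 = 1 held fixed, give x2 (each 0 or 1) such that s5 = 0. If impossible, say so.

x2=0

s5 = s4 AND s0 must be 0, so at least one of s4, s0 is 0.
Check with x1 = 1, x3 = 1 and x2=0:
s0 = x3 NAND x1 = 1 NAND 1 = 0
s1 = s0 XOR x2 = 0 XOR 0 = 0
s2 = s1 NAND s0 = 0 NAND 0 = 1
s3 = s2 OR s1 = 1 OR 0 = 1
s4 = s3 AND s1 = 1 AND 0 = 0
s5 = s4 AND s0 = 0 AND 0 = 0
So s5 = 0.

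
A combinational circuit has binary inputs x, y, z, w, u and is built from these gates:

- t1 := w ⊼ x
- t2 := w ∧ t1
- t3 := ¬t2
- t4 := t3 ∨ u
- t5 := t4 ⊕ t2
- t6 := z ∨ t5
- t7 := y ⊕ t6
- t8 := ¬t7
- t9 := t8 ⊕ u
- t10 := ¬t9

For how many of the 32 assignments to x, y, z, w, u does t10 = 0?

16

t10 = ¬t9 must be 0, so t9 = 1.
Enumerating the 32 input combinations, 16 give t10 = 0 and 16 give t10 = 1.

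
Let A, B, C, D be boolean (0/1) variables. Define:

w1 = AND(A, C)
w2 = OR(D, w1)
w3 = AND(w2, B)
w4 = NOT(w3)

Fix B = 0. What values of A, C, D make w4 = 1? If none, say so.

w4 = NOT(w3) must be 1, so w3 = 0.
Check with B = 0 and A=1, C=0, D=1:
w1 = AND(A, C) = AND(1, 0) = 0
w2 = OR(D, w1) = OR(1, 0) = 1
w3 = AND(w2, B) = AND(1, 0) = 0
w4 = NOT(w3) = NOT 0 = 1
So w4 = 1.

A=1 C=0 D=1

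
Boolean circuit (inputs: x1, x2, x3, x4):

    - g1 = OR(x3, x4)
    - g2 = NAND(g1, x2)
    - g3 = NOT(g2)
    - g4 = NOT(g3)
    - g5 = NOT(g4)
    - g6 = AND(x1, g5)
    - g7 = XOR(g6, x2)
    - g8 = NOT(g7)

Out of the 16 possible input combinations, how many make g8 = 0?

g8 = NOT(g7) must be 0, so g7 = 1.
g7 = XOR(g6, x2) must be 1, so g6 and x2 differ.
Satisfying assignments:
  x1=0, x2=1, x3=0, x4=0
  x1=0, x2=1, x3=0, x4=1
  x1=0, x2=1, x3=1, x4=0
  x1=0, x2=1, x3=1, x4=1
  x1=1, x2=1, x3=0, x4=0

5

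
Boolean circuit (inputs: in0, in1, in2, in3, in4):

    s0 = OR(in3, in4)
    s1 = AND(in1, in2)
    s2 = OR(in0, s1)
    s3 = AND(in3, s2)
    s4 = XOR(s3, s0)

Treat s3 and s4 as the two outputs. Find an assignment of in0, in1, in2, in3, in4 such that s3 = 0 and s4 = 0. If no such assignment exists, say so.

Check with in0=0, in1=1, in2=1, in3=0, in4=0:
s0 = OR(in3, in4) = OR(0, 0) = 0
s1 = AND(in1, in2) = AND(1, 1) = 1
s2 = OR(in0, s1) = OR(0, 1) = 1
s3 = AND(in3, s2) = AND(0, 1) = 0
s4 = XOR(s3, s0) = XOR(0, 0) = 0
So s3 = 0 and s4 = 0.

in0=0, in1=1, in2=1, in3=0, in4=0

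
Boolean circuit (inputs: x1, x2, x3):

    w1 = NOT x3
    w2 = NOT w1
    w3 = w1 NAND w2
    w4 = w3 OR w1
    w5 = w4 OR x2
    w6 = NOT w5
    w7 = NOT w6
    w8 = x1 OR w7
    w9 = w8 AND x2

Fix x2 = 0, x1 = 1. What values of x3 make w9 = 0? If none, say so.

w9 = w8 AND x2 must be 0, so at least one of w8, x2 is 0.
Check with x2 = 0, x1 = 1 and x3=0:
w1 = NOT x3 = NOT 0 = 1
w2 = NOT w1 = NOT 1 = 0
w3 = w1 NAND w2 = 1 NAND 0 = 1
w4 = w3 OR w1 = 1 OR 1 = 1
w5 = w4 OR x2 = 1 OR 0 = 1
w6 = NOT w5 = NOT 1 = 0
w7 = NOT w6 = NOT 0 = 1
w8 = x1 OR w7 = 1 OR 1 = 1
w9 = w8 AND x2 = 1 AND 0 = 0
So w9 = 0.

x3=0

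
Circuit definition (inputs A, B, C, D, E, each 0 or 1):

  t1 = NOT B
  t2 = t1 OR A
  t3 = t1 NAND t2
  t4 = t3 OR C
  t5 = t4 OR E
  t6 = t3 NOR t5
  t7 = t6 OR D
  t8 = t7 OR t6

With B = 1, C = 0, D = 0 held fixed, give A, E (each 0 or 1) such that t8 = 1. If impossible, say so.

With B = 1, C = 0, D = 0 fixed, none of the 4 settings of A, E give t8 = 1.
For example, with A=1, E=0:
t1 = NOT B = NOT 1 = 0
t2 = t1 OR A = 0 OR 1 = 1
t3 = t1 NAND t2 = 0 NAND 1 = 1
t4 = t3 OR C = 1 OR 0 = 1
t5 = t4 OR E = 1 OR 0 = 1
t6 = t3 NOR t5 = 1 NOR 1 = 0
t7 = t6 OR D = 0 OR 0 = 0
t8 = t7 OR t6 = 0 OR 0 = 0
giving t8 = 0 ≠ 1.

no solution exists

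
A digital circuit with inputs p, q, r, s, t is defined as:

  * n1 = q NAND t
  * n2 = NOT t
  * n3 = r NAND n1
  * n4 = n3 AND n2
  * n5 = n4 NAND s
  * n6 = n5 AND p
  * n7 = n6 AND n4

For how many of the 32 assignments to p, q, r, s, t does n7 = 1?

2

n7 = n6 AND n4 must be 1, so both n6 = 1 and n4 = 1.
n6 = n5 AND p must be 1, so both n5 = 1 and p = 1.
n4 = n3 AND n2 must be 1, so both n3 = 1 and n2 = 1.
Satisfying assignments:
  p=1, q=0, r=0, s=0, t=0
  p=1, q=1, r=0, s=0, t=0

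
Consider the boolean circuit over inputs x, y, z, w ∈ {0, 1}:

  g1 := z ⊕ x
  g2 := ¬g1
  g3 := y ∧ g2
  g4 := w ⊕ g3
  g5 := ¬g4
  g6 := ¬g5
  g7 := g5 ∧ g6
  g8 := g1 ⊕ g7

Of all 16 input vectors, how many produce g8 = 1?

g8 = g1 ⊕ g7 must be 1, so g1 and g7 differ.
Enumerating the 16 input combinations, 8 give g8 = 1 and 8 give g8 = 0.

8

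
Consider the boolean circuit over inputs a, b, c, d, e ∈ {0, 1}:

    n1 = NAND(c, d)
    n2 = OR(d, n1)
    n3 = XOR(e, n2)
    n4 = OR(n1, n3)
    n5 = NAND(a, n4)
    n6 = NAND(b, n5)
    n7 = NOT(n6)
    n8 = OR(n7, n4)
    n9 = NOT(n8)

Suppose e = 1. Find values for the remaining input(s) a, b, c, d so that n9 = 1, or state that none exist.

a=1 b=0 c=1 d=1

n9 = NOT(n8) must be 1, so n8 = 0.
Check with e = 1 and a=1, b=0, c=1, d=1:
n1 = NAND(c, d) = NAND(1, 1) = 0
n2 = OR(d, n1) = OR(1, 0) = 1
n3 = XOR(e, n2) = XOR(1, 1) = 0
n4 = OR(n1, n3) = OR(0, 0) = 0
n5 = NAND(a, n4) = NAND(1, 0) = 1
n6 = NAND(b, n5) = NAND(0, 1) = 1
n7 = NOT(n6) = NOT 1 = 0
n8 = OR(n7, n4) = OR(0, 0) = 0
n9 = NOT(n8) = NOT 0 = 1
So n9 = 1.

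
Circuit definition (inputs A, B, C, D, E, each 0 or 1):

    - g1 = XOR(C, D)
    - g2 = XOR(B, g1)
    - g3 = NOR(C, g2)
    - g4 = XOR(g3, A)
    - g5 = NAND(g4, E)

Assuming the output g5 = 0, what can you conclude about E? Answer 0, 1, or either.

1

g5 = NAND(g4, E) must be 0, so both g4 = 1 and E = 1.
g4 = XOR(g3, A) must be 1, so g3 and A differ.
Every assignment with g5 = 0 has E = 1; there are 8 such assignment(s).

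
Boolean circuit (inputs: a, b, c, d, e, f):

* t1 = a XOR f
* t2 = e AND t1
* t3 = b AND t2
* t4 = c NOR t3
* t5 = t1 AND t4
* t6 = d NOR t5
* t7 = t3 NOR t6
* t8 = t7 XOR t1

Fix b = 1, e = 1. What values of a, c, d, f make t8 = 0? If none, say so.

Check with b = 1, e = 1 and a=0, c=0, d=0, f=0:
t1 = a XOR f = 0 XOR 0 = 0
t2 = e AND t1 = 1 AND 0 = 0
t3 = b AND t2 = 1 AND 0 = 0
t4 = c NOR t3 = 0 NOR 0 = 1
t5 = t1 AND t4 = 0 AND 1 = 0
t6 = d NOR t5 = 0 NOR 0 = 1
t7 = t3 NOR t6 = 0 NOR 1 = 0
t8 = t7 XOR t1 = 0 XOR 0 = 0
So t8 = 0.

a=0, c=0, d=0, f=0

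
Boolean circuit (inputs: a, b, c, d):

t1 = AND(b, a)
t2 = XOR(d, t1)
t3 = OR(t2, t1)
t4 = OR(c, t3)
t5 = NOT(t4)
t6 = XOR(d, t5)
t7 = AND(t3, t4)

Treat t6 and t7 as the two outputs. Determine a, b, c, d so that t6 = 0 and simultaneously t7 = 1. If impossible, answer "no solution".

a=1, b=1, c=1, d=0

Check with a=1, b=1, c=1, d=0:
t1 = AND(b, a) = AND(1, 1) = 1
t2 = XOR(d, t1) = XOR(0, 1) = 1
t3 = OR(t2, t1) = OR(1, 1) = 1
t4 = OR(c, t3) = OR(1, 1) = 1
t5 = NOT(t4) = NOT 1 = 0
t6 = XOR(d, t5) = XOR(0, 0) = 0
t7 = AND(t3, t4) = AND(1, 1) = 1
So t6 = 0 and t7 = 1.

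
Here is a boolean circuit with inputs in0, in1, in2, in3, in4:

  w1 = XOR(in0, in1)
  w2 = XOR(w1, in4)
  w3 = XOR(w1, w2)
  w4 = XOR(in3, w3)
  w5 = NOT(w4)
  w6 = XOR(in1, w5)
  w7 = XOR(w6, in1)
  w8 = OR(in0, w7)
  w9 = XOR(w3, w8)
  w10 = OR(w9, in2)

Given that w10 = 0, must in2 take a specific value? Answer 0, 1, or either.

w10 = OR(w9, in2) must be 0, so both w9 = 0 and in2 = 0.
Every assignment with w10 = 0 has in2 = 0; there are 8 such assignment(s).

0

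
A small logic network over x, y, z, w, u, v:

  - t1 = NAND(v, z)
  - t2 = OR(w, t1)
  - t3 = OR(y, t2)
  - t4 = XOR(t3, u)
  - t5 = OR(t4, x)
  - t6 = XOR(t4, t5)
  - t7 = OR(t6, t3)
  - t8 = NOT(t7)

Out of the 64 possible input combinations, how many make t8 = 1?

t8 = NOT(t7) must be 1, so t7 = 0.
t7 = OR(t6, t3) must be 0, so both t6 = 0 and t3 = 0.
t6 = XOR(t4, t5) must be 0, so t4 and t5 are equal.
Satisfying assignments:
  x=0, y=0, z=1, w=0, u=0, v=1
  x=0, y=0, z=1, w=0, u=1, v=1
  x=1, y=0, z=1, w=0, u=1, v=1

3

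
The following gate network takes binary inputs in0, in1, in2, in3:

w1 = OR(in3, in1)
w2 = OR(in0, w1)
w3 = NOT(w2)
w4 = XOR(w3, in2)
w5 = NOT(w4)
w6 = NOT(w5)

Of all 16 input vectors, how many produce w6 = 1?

8

w6 = NOT(w5) must be 1, so w5 = 0.
Enumerating the 16 input combinations, 8 give w6 = 1 and 8 give w6 = 0.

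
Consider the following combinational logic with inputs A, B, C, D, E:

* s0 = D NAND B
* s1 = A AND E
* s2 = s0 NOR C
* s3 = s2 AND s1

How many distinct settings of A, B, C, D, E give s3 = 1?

s3 = s2 AND s1 must be 1, so both s2 = 1 and s1 = 1.
s2 = s0 NOR C must be 1, so both s0 = 0 and C = 0.
s1 = A AND E must be 1, so both A = 1 and E = 1.
Satisfying assignments:
  A=1, B=1, C=0, D=1, E=1

1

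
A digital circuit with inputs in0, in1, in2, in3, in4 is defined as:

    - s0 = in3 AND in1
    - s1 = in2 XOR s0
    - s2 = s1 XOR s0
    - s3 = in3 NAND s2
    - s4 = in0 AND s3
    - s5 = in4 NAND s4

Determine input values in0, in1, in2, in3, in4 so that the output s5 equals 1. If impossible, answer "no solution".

in0=0, in1=0, in2=1, in3=1, in4=0

s5 = in4 NAND s4 must be 1, so at least one of in4, s4 is 0.
Check with in0=0, in1=0, in2=1, in3=1, in4=0:
s0 = in3 AND in1 = 1 AND 0 = 0
s1 = in2 XOR s0 = 1 XOR 0 = 1
s2 = s1 XOR s0 = 1 XOR 0 = 1
s3 = in3 NAND s2 = 1 NAND 1 = 0
s4 = in0 AND s3 = 0 AND 0 = 0
s5 = in4 NAND s4 = 0 NAND 0 = 1
So s5 = 1 as required.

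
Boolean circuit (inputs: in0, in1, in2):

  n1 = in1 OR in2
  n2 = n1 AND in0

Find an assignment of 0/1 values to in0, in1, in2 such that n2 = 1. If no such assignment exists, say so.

Check with in0=1, in1=1, in2=0:
n1 = in1 OR in2 = 1 OR 0 = 1
n2 = n1 AND in0 = 1 AND 1 = 1
So n2 = 1 as required.

in0=1, in1=1, in2=0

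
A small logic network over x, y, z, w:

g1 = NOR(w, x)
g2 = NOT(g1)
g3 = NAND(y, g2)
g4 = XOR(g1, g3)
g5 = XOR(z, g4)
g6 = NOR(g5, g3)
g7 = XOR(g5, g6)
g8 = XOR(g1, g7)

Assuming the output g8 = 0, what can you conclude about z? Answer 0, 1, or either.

1

g8 = XOR(g1, g7) must be 0, so g1 and g7 are equal.
Every assignment with g8 = 0 has z = 1; there are 5 such assignment(s).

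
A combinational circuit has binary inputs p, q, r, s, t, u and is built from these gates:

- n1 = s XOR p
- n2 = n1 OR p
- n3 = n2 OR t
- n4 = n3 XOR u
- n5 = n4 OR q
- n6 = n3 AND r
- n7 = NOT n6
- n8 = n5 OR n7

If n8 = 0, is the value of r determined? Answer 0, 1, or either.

n8 = n5 OR n7 must be 0, so both n5 = 0 and n7 = 0.
n5 = n4 OR q must be 0, so both n4 = 0 and q = 0.
Every assignment with n8 = 0 has r = 1; there are 7 such assignment(s).

1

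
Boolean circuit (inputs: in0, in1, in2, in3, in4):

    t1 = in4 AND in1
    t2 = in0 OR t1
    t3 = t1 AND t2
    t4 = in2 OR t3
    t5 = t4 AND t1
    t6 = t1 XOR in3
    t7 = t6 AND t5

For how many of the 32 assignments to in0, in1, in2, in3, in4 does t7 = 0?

28

t7 = t6 AND t5 must be 0, so at least one of t6, t5 is 0.
Enumerating the 32 input combinations, 28 give t7 = 0 and 4 give t7 = 1.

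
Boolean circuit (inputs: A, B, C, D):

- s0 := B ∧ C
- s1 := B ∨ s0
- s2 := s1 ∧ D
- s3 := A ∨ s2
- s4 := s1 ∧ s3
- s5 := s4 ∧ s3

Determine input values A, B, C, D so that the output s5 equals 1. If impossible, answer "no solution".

Check with A=1 B=1 C=0 D=1:
s0 = B ∧ C = 1 ∧ 0 = 0
s1 = B ∨ s0 = 1 ∨ 0 = 1
s2 = s1 ∧ D = 1 ∧ 1 = 1
s3 = A ∨ s2 = 1 ∨ 1 = 1
s4 = s1 ∧ s3 = 1 ∧ 1 = 1
s5 = s4 ∧ s3 = 1 ∧ 1 = 1
So s5 = 1 as required.

A=1 B=1 C=0 D=1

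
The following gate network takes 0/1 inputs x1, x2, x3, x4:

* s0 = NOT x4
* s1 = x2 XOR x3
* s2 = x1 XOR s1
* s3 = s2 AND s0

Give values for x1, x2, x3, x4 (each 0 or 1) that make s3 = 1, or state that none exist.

x1=0, x2=1, x3=0, x4=0

s3 = s2 AND s0 must be 1, so both s2 = 1 and s0 = 1.
s2 = x1 XOR s1 must be 1, so x1 and s1 differ.
s0 = NOT x4 must be 1, so x4 = 0.
Check with x1=0, x2=1, x3=0, x4=0:
s0 = NOT x4 = NOT 0 = 1
s1 = x2 XOR x3 = 1 XOR 0 = 1
s2 = x1 XOR s1 = 0 XOR 1 = 1
s3 = s2 AND s0 = 1 AND 1 = 1
So s3 = 1 as required.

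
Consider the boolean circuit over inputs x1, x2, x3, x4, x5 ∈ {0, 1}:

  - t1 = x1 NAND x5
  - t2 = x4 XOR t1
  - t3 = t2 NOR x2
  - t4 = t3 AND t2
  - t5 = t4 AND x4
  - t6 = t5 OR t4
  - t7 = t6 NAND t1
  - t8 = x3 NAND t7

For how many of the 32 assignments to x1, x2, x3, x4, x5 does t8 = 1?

t8 = x3 NAND t7 must be 1, so at least one of x3, t7 is 0.
Enumerating the 32 input combinations, 16 give t8 = 1 and 16 give t8 = 0.

16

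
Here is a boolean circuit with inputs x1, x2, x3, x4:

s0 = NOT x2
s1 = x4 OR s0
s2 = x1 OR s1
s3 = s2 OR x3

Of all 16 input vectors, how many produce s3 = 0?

s3 = s2 OR x3 must be 0, so both s2 = 0 and x3 = 0.
Satisfying assignments:
  x1=0, x2=1, x3=0, x4=0

1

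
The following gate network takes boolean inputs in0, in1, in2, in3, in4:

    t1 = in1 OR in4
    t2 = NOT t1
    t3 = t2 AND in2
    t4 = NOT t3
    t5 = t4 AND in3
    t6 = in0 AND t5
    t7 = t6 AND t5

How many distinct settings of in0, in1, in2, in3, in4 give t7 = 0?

25

t7 = t6 AND t5 must be 0, so at least one of t6, t5 is 0.
Enumerating the 32 input combinations, 25 give t7 = 0 and 7 give t7 = 1.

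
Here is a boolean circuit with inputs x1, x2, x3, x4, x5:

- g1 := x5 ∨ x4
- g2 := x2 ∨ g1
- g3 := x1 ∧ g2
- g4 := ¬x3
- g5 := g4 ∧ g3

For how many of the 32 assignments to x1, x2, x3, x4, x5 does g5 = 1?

g5 = g4 ∧ g3 must be 1, so both g4 = 1 and g3 = 1.
g4 = ¬x3 must be 1, so x3 = 0.
Enumerating the 32 input combinations, 7 give g5 = 1 and 25 give g5 = 0.

7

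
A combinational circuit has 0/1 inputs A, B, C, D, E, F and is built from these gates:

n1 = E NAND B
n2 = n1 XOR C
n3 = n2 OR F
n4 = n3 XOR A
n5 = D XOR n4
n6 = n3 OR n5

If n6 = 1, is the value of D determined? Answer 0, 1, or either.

either

Both values of D occur among assignments with n6 = 1:
  D=0: A=0, B=0, C=0, D=0, E=0, F=0
  D=1: A=0, B=0, C=0, D=1, E=0, F=0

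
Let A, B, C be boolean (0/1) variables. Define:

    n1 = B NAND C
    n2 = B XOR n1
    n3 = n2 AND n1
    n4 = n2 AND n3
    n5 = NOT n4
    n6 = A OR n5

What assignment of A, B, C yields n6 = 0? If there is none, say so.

A=0 B=0 C=0

n6 = A OR n5 must be 0, so both A = 0 and n5 = 0.
n5 = NOT n4 must be 0, so n4 = 1.
n4 = n2 AND n3 must be 1, so both n2 = 1 and n3 = 1.
Check with A=0 B=0 C=0:
n1 = B NAND C = 0 NAND 0 = 1
n2 = B XOR n1 = 0 XOR 1 = 1
n3 = n2 AND n1 = 1 AND 1 = 1
n4 = n2 AND n3 = 1 AND 1 = 1
n5 = NOT n4 = NOT 1 = 0
n6 = A OR n5 = 0 OR 0 = 0
So n6 = 0 as required.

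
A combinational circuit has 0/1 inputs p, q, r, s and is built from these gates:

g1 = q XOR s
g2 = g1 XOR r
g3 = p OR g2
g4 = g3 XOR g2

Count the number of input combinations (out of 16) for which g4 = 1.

g4 = g3 XOR g2 must be 1, so g3 and g2 differ.
Satisfying assignments:
  p=1, q=0, r=0, s=0
  p=1, q=0, r=1, s=1
  p=1, q=1, r=0, s=1
  p=1, q=1, r=1, s=0

4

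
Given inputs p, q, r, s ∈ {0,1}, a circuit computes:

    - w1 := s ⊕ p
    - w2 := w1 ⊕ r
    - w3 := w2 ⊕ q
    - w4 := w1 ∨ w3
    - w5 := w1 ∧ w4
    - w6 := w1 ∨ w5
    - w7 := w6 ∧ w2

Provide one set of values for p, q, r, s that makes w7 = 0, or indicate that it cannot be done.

p=0, q=1, r=0, s=0

w7 = w6 ∧ w2 must be 0, so at least one of w6, w2 is 0.
Check with p=0, q=1, r=0, s=0:
w1 = s ⊕ p = 0 ⊕ 0 = 0
w2 = w1 ⊕ r = 0 ⊕ 0 = 0
w3 = w2 ⊕ q = 0 ⊕ 1 = 1
w4 = w1 ∨ w3 = 0 ∨ 1 = 1
w5 = w1 ∧ w4 = 0 ∧ 1 = 0
w6 = w1 ∨ w5 = 0 ∨ 0 = 0
w7 = w6 ∧ w2 = 0 ∧ 0 = 0
So w7 = 0 as required.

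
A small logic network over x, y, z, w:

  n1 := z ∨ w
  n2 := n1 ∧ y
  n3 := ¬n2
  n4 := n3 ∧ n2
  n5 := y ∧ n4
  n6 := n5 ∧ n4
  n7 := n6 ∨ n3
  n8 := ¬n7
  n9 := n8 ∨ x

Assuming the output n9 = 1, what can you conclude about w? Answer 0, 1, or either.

Both values of w occur among assignments with n9 = 1:
  w=0: x=0, y=1, z=1, w=0
  w=1: x=0, y=1, z=0, w=1

either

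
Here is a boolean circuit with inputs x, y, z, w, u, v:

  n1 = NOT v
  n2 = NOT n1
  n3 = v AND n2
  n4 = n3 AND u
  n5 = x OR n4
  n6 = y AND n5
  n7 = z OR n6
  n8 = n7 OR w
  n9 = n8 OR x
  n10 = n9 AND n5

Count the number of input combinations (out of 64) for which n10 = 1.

39

n10 = n9 AND n5 must be 1, so both n9 = 1 and n5 = 1.
n9 = n8 OR x must be 1, so at least one of n8, x is 1.
Enumerating the 64 input combinations, 39 give n10 = 1 and 25 give n10 = 0.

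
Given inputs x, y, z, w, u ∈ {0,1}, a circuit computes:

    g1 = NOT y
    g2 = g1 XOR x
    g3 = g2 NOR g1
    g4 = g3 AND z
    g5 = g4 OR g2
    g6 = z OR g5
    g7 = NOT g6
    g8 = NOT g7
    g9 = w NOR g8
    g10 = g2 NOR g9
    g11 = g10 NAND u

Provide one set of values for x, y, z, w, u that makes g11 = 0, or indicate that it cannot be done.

g11 = g10 NAND u must be 0, so both g10 = 1 and u = 1.
g10 = g2 NOR g9 must be 1, so both g2 = 0 and g9 = 0.
Check with x=0 y=1 z=0 w=1 u=1:
g1 = NOT y = NOT 1 = 0
g2 = g1 XOR x = 0 XOR 0 = 0
g3 = g2 NOR g1 = 0 NOR 0 = 1
g4 = g3 AND z = 1 AND 0 = 0
g5 = g4 OR g2 = 0 OR 0 = 0
g6 = z OR g5 = 0 OR 0 = 0
g7 = NOT g6 = NOT 0 = 1
g8 = NOT g7 = NOT 1 = 0
g9 = w NOR g8 = 1 NOR 0 = 0
g10 = g2 NOR g9 = 0 NOR 0 = 1
g11 = g10 NAND u = 1 NAND 1 = 0
So g11 = 0 as required.

x=0 y=1 z=0 w=1 u=1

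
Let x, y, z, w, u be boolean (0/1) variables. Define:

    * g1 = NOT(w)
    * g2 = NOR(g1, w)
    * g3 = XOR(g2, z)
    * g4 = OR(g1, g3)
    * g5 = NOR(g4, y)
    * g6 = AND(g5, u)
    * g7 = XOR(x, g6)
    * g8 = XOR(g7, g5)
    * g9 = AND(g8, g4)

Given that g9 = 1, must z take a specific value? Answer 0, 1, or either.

Both values of z occur among assignments with g9 = 1:
  z=0: x=1, y=0, z=0, w=0, u=0
  z=1: x=1, y=0, z=1, w=0, u=0

either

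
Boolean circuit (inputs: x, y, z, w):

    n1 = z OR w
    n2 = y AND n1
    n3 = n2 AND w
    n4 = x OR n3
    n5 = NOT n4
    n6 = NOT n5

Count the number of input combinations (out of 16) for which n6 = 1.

n6 = NOT n5 must be 1, so n5 = 0.
Enumerating the 16 input combinations, 10 give n6 = 1 and 6 give n6 = 0.

10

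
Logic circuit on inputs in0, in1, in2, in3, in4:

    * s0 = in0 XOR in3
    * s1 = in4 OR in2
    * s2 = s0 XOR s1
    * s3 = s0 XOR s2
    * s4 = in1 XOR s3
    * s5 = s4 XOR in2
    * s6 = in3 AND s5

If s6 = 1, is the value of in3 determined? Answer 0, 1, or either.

1

s6 = in3 AND s5 must be 1, so both in3 = 1 and s5 = 1.
Every assignment with s6 = 1 has in3 = 1; there are 8 such assignment(s).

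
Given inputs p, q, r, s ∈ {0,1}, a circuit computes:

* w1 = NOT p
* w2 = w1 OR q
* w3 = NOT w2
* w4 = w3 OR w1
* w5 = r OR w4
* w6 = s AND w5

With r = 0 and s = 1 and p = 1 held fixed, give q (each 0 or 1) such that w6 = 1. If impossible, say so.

q=0

w6 = s AND w5 must be 1, so both s = 1 and w5 = 1.
Check with r = 0 and s = 1 and p = 1 and q=0:
w1 = NOT p = NOT 1 = 0
w2 = w1 OR q = 0 OR 0 = 0
w3 = NOT w2 = NOT 0 = 1
w4 = w3 OR w1 = 1 OR 0 = 1
w5 = r OR w4 = 0 OR 1 = 1
w6 = s AND w5 = 1 AND 1 = 1
So w6 = 1.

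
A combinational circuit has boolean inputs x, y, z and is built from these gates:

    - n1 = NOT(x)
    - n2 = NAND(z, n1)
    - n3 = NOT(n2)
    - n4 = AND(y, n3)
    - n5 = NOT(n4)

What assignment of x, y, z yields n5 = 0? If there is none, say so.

n5 = NOT(n4) must be 0, so n4 = 1.
n4 = AND(y, n3) must be 1, so both y = 1 and n3 = 1.
Check with x=0, y=1, z=1:
n1 = NOT(x) = NOT 0 = 1
n2 = NAND(z, n1) = NAND(1, 1) = 0
n3 = NOT(n2) = NOT 0 = 1
n4 = AND(y, n3) = AND(1, 1) = 1
n5 = NOT(n4) = NOT 1 = 0
So n5 = 0 as required.

x=0, y=1, z=1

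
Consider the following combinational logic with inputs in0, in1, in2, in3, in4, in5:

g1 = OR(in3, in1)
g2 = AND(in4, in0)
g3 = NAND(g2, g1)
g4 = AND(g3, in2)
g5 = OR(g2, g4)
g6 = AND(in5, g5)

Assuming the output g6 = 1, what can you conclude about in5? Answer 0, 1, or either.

g6 = AND(in5, g5) must be 1, so both in5 = 1 and g5 = 1.
g5 = OR(g2, g4) must be 1, so at least one of g2, g4 is 1.
Every assignment with g6 = 1 has in5 = 1; there are 20 such assignment(s).

1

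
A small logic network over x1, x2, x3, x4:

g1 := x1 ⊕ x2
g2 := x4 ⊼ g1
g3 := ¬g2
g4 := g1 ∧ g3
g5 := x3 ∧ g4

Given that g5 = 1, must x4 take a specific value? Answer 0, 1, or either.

1

g5 = x3 ∧ g4 must be 1, so both x3 = 1 and g4 = 1.
Every assignment with g5 = 1 has x4 = 1; there are 2 such assignment(s).
  x1=0, x2=1, x3=1, x4=1
  x1=1, x2=0, x3=1, x4=1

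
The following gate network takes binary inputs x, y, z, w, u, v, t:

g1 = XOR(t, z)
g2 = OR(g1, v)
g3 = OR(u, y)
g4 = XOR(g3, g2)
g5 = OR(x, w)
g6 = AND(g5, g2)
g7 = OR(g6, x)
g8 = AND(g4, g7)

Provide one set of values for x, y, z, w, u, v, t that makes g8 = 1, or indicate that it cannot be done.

g8 = AND(g4, g7) must be 1, so both g4 = 1 and g7 = 1.
g4 = XOR(g3, g2) must be 1, so g3 and g2 differ.
g7 = OR(g6, x) must be 1, so at least one of g6, x is 1.
Check with x=1, y=0, z=0, w=0, u=0, v=1, t=0:
g1 = XOR(t, z) = XOR(0, 0) = 0
g2 = OR(g1, v) = OR(0, 1) = 1
g3 = OR(u, y) = OR(0, 0) = 0
g4 = XOR(g3, g2) = XOR(0, 1) = 1
g5 = OR(x, w) = OR(1, 0) = 1
g6 = AND(g5, g2) = AND(1, 1) = 1
g7 = OR(g6, x) = OR(1, 1) = 1
g8 = AND(g4, g7) = AND(1, 1) = 1
So g8 = 1 as required.

x=1, y=0, z=0, w=0, u=0, v=1, t=0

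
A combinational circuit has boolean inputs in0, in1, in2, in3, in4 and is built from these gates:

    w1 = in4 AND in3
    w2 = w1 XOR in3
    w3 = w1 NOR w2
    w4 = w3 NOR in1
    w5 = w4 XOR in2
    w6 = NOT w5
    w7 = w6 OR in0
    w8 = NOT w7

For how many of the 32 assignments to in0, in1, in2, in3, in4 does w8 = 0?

w8 = NOT w7 must be 0, so w7 = 1.
Enumerating the 32 input combinations, 24 give w8 = 0 and 8 give w8 = 1.

24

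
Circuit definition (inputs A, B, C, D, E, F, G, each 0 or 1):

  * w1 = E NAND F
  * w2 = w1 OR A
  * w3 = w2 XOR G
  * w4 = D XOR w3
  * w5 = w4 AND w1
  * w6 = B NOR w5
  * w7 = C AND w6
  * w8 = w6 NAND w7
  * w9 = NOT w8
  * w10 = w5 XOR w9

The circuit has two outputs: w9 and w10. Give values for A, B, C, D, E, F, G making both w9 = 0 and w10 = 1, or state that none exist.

Check with A=1, B=0, C=1, D=1, E=0, F=1, G=1:
w1 = E NAND F = 0 NAND 1 = 1
w2 = w1 OR A = 1 OR 1 = 1
w3 = w2 XOR G = 1 XOR 1 = 0
w4 = D XOR w3 = 1 XOR 0 = 1
w5 = w4 AND w1 = 1 AND 1 = 1
w6 = B NOR w5 = 0 NOR 1 = 0
w7 = C AND w6 = 1 AND 0 = 0
w8 = w6 NAND w7 = 0 NAND 0 = 1
w9 = NOT w8 = NOT 1 = 0
w10 = w5 XOR w9 = 1 XOR 0 = 1
So w9 = 0 and w10 = 1.

A=1, B=0, C=1, D=1, E=0, F=1, G=1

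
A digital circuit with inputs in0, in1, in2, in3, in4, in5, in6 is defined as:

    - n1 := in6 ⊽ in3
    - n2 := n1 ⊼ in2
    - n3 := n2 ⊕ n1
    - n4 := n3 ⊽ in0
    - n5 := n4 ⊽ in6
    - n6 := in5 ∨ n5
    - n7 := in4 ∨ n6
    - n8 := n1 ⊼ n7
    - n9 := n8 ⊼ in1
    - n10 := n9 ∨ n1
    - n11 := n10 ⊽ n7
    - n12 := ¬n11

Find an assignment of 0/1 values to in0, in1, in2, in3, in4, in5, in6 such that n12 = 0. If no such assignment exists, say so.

n12 = ¬n11 must be 0, so n11 = 1.
n11 = n10 ⊽ n7 must be 1, so both n10 = 0 and n7 = 0.
Check with in0=0, in1=1, in2=0, in3=1, in4=0, in5=0, in6=1:
n1 = in6 ⊽ in3 = 1 ⊽ 1 = 0
n2 = n1 ⊼ in2 = 0 ⊼ 0 = 1
n3 = n2 ⊕ n1 = 1 ⊕ 0 = 1
n4 = n3 ⊽ in0 = 1 ⊽ 0 = 0
n5 = n4 ⊽ in6 = 0 ⊽ 1 = 0
n6 = in5 ∨ n5 = 0 ∨ 0 = 0
n7 = in4 ∨ n6 = 0 ∨ 0 = 0
n8 = n1 ⊼ n7 = 0 ⊼ 0 = 1
n9 = n8 ⊼ in1 = 1 ⊼ 1 = 0
n10 = n9 ∨ n1 = 0 ∨ 0 = 0
n11 = n10 ⊽ n7 = 0 ⊽ 0 = 1
n12 = ¬n11 = ¬1 = 0
So n12 = 0 as required.

in0=0, in1=1, in2=0, in3=1, in4=0, in5=0, in6=1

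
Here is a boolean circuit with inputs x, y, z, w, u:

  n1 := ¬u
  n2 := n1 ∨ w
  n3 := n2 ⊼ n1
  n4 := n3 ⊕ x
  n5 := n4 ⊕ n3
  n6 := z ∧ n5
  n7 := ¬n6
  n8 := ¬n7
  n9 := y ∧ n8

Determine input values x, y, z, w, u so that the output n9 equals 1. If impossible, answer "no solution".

n9 = y ∧ n8 must be 1, so both y = 1 and n8 = 1.
n8 = ¬n7 must be 1, so n7 = 0.
Check with x=1, y=1, z=1, w=1, u=0:
n1 = ¬u = ¬0 = 1
n2 = n1 ∨ w = 1 ∨ 1 = 1
n3 = n2 ⊼ n1 = 1 ⊼ 1 = 0
n4 = n3 ⊕ x = 0 ⊕ 1 = 1
n5 = n4 ⊕ n3 = 1 ⊕ 0 = 1
n6 = z ∧ n5 = 1 ∧ 1 = 1
n7 = ¬n6 = ¬1 = 0
n8 = ¬n7 = ¬0 = 1
n9 = y ∧ n8 = 1 ∧ 1 = 1
So n9 = 1 as required.

x=1, y=1, z=1, w=1, u=0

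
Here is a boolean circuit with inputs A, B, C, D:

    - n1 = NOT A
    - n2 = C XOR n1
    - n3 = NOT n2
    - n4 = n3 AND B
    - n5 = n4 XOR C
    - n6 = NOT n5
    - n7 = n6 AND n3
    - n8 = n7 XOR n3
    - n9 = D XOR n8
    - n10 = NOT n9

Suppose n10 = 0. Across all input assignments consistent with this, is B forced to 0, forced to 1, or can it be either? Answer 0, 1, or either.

either

Both values of B occur among assignments with n10 = 0:
  B=0: A=0, B=0, C=0, D=1
  B=1: A=0, B=1, C=0, D=1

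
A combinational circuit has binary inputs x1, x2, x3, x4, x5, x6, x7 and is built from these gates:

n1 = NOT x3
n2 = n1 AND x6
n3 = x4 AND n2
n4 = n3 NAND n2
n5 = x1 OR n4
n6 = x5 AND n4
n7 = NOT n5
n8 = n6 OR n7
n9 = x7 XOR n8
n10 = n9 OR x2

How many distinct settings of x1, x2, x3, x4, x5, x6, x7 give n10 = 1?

96

n10 = n9 OR x2 must be 1, so at least one of n9, x2 is 1.
Enumerating the 128 input combinations, 96 give n10 = 1 and 32 give n10 = 0.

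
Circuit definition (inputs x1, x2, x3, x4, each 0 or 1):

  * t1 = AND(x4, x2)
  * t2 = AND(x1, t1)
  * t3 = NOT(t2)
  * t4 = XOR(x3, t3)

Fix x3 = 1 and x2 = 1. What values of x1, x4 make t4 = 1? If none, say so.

t4 = XOR(x3, t3) must be 1, so x3 and t3 differ.
Check with x3 = 1 and x2 = 1 and x1=1, x4=1:
t1 = AND(x4, x2) = AND(1, 1) = 1
t2 = AND(x1, t1) = AND(1, 1) = 1
t3 = NOT(t2) = NOT 1 = 0
t4 = XOR(x3, t3) = XOR(1, 0) = 1
So t4 = 1.

x1=1, x4=1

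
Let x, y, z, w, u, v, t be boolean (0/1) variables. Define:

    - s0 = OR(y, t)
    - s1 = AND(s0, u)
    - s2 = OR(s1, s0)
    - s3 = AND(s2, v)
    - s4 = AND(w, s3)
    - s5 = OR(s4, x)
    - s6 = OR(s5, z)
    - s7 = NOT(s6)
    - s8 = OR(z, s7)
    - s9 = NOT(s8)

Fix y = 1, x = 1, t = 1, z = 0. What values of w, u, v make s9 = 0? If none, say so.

no solution exists

With y = 1, x = 1, t = 1, z = 0 fixed, none of the 8 settings of w, u, v give s9 = 0.
For example, with w=1, u=0, v=0:
s0 = OR(y, t) = OR(1, 1) = 1
s1 = AND(s0, u) = AND(1, 0) = 0
s2 = OR(s1, s0) = OR(0, 1) = 1
s3 = AND(s2, v) = AND(1, 0) = 0
s4 = AND(w, s3) = AND(1, 0) = 0
s5 = OR(s4, x) = OR(0, 1) = 1
s6 = OR(s5, z) = OR(1, 0) = 1
s7 = NOT(s6) = NOT 1 = 0
s8 = OR(z, s7) = OR(0, 0) = 0
s9 = NOT(s8) = NOT 0 = 1
giving s9 = 1 ≠ 0.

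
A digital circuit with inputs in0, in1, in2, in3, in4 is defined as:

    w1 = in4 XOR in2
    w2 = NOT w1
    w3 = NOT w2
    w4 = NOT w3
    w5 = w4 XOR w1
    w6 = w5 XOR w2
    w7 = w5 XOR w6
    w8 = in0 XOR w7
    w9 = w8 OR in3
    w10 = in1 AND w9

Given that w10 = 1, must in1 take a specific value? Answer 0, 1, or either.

w10 = in1 AND w9 must be 1, so both in1 = 1 and w9 = 1.
w9 = w8 OR in3 must be 1, so at least one of w8, in3 is 1.
Every assignment with w10 = 1 has in1 = 1; there are 12 such assignment(s).

1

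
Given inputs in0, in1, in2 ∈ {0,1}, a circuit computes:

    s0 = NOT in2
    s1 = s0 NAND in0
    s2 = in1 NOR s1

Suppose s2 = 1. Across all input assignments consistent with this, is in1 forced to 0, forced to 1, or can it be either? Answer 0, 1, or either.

s2 = in1 NOR s1 must be 1, so both in1 = 0 and s1 = 0.
s1 = s0 NAND in0 must be 0, so both s0 = 1 and in0 = 1.
Every assignment with s2 = 1 has in1 = 0; there are 1 such assignment(s).
  in0=1, in1=0, in2=0

0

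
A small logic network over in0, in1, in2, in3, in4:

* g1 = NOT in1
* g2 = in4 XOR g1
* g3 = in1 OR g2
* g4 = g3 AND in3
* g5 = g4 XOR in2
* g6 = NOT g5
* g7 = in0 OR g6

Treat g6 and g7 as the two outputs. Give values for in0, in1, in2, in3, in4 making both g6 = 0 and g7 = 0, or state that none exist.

Check with in0=0, in1=1, in2=1, in3=0, in4=1:
g1 = NOT in1 = NOT 1 = 0
g2 = in4 XOR g1 = 1 XOR 0 = 1
g3 = in1 OR g2 = 1 OR 1 = 1
g4 = g3 AND in3 = 1 AND 0 = 0
g5 = g4 XOR in2 = 0 XOR 1 = 1
g6 = NOT g5 = NOT 1 = 0
g7 = in0 OR g6 = 0 OR 0 = 0
So g6 = 0 and g7 = 0.

in0=0, in1=1, in2=1, in3=0, in4=1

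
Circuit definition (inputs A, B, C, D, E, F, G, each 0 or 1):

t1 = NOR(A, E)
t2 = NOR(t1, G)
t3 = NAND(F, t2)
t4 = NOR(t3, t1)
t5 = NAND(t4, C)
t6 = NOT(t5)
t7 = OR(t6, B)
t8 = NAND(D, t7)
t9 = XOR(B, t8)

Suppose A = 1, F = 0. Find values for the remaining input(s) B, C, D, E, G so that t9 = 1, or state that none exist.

B=0, C=1, D=0, E=0, G=1

t9 = XOR(B, t8) must be 1, so B and t8 differ.
Check with A = 1, F = 0 and B=0, C=1, D=0, E=0, G=1:
t1 = NOR(A, E) = NOR(1, 0) = 0
t2 = NOR(t1, G) = NOR(0, 1) = 0
t3 = NAND(F, t2) = NAND(0, 0) = 1
t4 = NOR(t3, t1) = NOR(1, 0) = 0
t5 = NAND(t4, C) = NAND(0, 1) = 1
t6 = NOT(t5) = NOT 1 = 0
t7 = OR(t6, B) = OR(0, 0) = 0
t8 = NAND(D, t7) = NAND(0, 0) = 1
t9 = XOR(B, t8) = XOR(0, 1) = 1
So t9 = 1.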